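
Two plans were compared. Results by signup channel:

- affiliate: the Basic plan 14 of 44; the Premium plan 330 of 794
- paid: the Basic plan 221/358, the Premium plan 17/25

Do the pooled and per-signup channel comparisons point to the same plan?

Affiliate: the Basic plan 14/44 = 31.8%, the Premium plan 330/794 = 41.6% → the Premium plan
Paid: the Basic plan 221/358 = 61.7%, the Premium plan 17/25 = 68.0% → the Premium plan
Overall: the Basic plan 235/402 = 58.5%, the Premium plan 347/819 = 42.4% → the Basic plan
The Premium plan wins each signup group but the Basic plan wins overall — the comparison reverses. The Premium plan's customers skew toward affiliate, which has a lower base rate.

No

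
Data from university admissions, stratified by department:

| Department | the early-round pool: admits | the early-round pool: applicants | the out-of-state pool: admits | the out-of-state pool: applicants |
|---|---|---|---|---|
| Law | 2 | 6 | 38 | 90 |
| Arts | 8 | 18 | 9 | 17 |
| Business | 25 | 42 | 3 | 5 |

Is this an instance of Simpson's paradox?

Yes

Law: the early-round pool 2/6 = 33.3%, the out-of-state pool 38/90 = 42.2% → the out-of-state pool
Arts: the early-round pool 8/18 = 44.4%, the out-of-state pool 9/17 = 52.9% → the out-of-state pool
Business: the early-round pool 25/42 = 59.5%, the out-of-state pool 3/5 = 60.0% → the out-of-state pool
Overall: the early-round pool 35/66 = 53.0%, the out-of-state pool 50/112 = 44.6% → the early-round pool
The out-of-state pool wins each department group but the early-round pool wins overall — the comparison reverses. The out-of-state pool's applicants skew toward Law, which has a lower base rate.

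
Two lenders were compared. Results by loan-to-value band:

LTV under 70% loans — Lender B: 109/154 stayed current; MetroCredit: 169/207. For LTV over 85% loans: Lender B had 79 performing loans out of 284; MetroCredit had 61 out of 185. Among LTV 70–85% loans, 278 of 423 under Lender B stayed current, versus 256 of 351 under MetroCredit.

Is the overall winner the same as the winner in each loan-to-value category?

Yes

LTV under 70%: Lender B 109/154 = 70.8%, MetroCredit 169/207 = 81.6% → MetroCredit
LTV over 85%: Lender B 79/284 = 27.8%, MetroCredit 61/185 = 33.0% → MetroCredit
LTV 70–85%: Lender B 278/423 = 65.7%, MetroCredit 256/351 = 72.9% → MetroCredit
Overall: Lender B 466/861 = 54.1%, MetroCredit 486/743 = 65.4% → MetroCredit
MetroCredit wins overall and in every loan-to-value group — no reversal.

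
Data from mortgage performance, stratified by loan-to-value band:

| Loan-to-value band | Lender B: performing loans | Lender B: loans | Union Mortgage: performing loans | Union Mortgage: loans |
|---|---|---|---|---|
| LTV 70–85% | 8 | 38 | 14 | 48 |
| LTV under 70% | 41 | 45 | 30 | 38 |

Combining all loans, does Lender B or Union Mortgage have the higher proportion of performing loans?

Lender B

LTV 70–85%: Lender B 8/38 = 21.1%, Union Mortgage 14/48 = 29.2% → Union Mortgage
LTV under 70%: Lender B 41/45 = 91.1%, Union Mortgage 30/38 = 78.9% → Lender B
Overall: Lender B 49/83 = 59.0%, Union Mortgage 44/86 = 51.2% → Lender B
(Neither sweeps every loan-to-value group, but Lender B has the higher pooled rate.)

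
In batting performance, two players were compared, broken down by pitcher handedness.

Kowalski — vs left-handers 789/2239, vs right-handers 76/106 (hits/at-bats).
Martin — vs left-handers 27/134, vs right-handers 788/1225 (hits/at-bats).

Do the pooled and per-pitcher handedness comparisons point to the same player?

Vs left-handers: Kowalski 789/2239 = 35.2%, Martin 27/134 = 20.1% → Kowalski
Vs right-handers: Kowalski 76/106 = 71.7%, Martin 788/1225 = 64.3% → Kowalski
Overall: Kowalski 865/2345 = 36.9%, Martin 815/1359 = 60.0% → Martin
Kowalski wins each pitcher group but Martin wins overall — the comparison reverses. Kowalski's at-bats skew toward vs left-handers, which has a lower base rate.

No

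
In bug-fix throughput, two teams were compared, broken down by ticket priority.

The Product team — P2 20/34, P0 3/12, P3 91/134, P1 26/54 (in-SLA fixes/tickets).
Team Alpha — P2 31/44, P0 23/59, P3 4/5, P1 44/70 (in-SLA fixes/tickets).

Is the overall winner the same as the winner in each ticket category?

No

P2: the Product team 20/34 = 58.8%, Team Alpha 31/44 = 70.5% → Team Alpha
P0: the Product team 3/12 = 25.0%, Team Alpha 23/59 = 39.0% → Team Alpha
P3: the Product team 91/134 = 67.9%, Team Alpha 4/5 = 80.0% → Team Alpha
P1: the Product team 26/54 = 48.1%, Team Alpha 44/70 = 62.9% → Team Alpha
Overall: the Product team 140/234 = 59.8%, Team Alpha 102/178 = 57.3% → the Product team
Team Alpha wins each ticket group but the Product team wins overall — the comparison reverses. Team Alpha's tickets skew toward P0, which has a lower base rate.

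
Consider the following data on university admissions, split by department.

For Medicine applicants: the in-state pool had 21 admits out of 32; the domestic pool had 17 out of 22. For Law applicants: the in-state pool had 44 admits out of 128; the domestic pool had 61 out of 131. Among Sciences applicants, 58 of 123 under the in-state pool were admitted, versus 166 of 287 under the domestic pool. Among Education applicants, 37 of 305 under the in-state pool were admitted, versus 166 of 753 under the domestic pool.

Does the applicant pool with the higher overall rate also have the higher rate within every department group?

Yes

Medicine: the in-state pool 21/32 = 65.6%, the domestic pool 17/22 = 77.3% → the domestic pool
Law: the in-state pool 44/128 = 34.4%, the domestic pool 61/131 = 46.6% → the domestic pool
Sciences: the in-state pool 58/123 = 47.2%, the domestic pool 166/287 = 57.8% → the domestic pool
Education: the in-state pool 37/305 = 12.1%, the domestic pool 166/753 = 22.0% → the domestic pool
Overall: the in-state pool 160/588 = 27.2%, the domestic pool 410/1193 = 34.4% → the domestic pool
The domestic pool wins overall and in every department group — no reversal.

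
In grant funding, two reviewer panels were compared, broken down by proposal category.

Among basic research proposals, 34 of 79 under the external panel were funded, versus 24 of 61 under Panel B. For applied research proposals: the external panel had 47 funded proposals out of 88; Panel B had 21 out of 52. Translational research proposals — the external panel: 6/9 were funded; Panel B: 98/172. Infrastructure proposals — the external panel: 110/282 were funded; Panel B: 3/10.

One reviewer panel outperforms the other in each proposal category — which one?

Basic research: the external panel 34/79 = 43.0%, Panel B 24/61 = 39.3% → the external panel
Applied research: the external panel 47/88 = 53.4%, Panel B 21/52 = 40.4% → the external panel
Translational research: the external panel 6/9 = 66.7%, Panel B 98/172 = 57.0% → the external panel
Infrastructure: the external panel 110/282 = 39.0%, Panel B 3/10 = 30.0% → the external panel
The external panel has the higher rate in all 4 groups.

the external panel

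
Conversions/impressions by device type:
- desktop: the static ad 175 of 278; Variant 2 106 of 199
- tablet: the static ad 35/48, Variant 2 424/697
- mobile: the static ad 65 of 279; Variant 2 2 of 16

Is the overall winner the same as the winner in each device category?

No

Desktop: the static ad 175/278 = 62.9%, Variant 2 106/199 = 53.3% → the static ad
Tablet: the static ad 35/48 = 72.9%, Variant 2 424/697 = 60.8% → the static ad
Mobile: the static ad 65/279 = 23.3%, Variant 2 2/16 = 12.5% → the static ad
Overall: the static ad 275/605 = 45.5%, Variant 2 532/912 = 58.3% → Variant 2
The static ad wins each device group but Variant 2 wins overall — the comparison reverses. The static ad's impressions skew toward mobile, which has a lower base rate.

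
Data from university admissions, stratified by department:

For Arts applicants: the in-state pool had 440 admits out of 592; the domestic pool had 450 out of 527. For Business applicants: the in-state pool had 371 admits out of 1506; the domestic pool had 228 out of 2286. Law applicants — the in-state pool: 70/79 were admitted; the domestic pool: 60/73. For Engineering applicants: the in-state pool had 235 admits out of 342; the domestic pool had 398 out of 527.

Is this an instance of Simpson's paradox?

Arts: the in-state pool 440/592 = 74.3%, the domestic pool 450/527 = 85.4% → the domestic pool
Business: the in-state pool 371/1506 = 24.6%, the domestic pool 228/2286 = 10.0% → the in-state pool
Law: the in-state pool 70/79 = 88.6%, the domestic pool 60/73 = 82.2% → the in-state pool
Engineering: the in-state pool 235/342 = 68.7%, the domestic pool 398/527 = 75.5% → the domestic pool
Overall: the in-state pool 1116/2519 = 44.3%, the domestic pool 1136/3413 = 33.3% → the in-state pool
Neither sweeps: the in-state pool wins 2 of 4 groups, the domestic pool wins 2. The in-state pool wins overall but not every group — no Simpson reversal.

No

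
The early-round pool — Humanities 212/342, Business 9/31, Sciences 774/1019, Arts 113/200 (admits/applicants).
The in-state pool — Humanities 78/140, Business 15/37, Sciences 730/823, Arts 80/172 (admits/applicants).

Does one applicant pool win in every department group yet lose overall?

Humanities: the early-round pool 212/342 = 62.0%, the in-state pool 78/140 = 55.7% → the early-round pool
Business: the early-round pool 9/31 = 29.0%, the in-state pool 15/37 = 40.5% → the in-state pool
Sciences: the early-round pool 774/1019 = 76.0%, the in-state pool 730/823 = 88.7% → the in-state pool
Arts: the early-round pool 113/200 = 56.5%, the in-state pool 80/172 = 46.5% → the early-round pool
Overall: the early-round pool 1108/1592 = 69.6%, the in-state pool 903/1172 = 77.0% → the in-state pool
Neither sweeps: the early-round pool wins 2 of 4 groups, the in-state pool wins 2. The in-state pool wins overall but not every group — no Simpson reversal.

No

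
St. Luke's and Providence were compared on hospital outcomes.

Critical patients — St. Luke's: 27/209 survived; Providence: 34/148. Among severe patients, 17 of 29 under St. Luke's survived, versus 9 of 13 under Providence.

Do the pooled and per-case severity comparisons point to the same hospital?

Critical: St. Luke's 27/209 = 12.9%, Providence 34/148 = 23.0% → Providence
Severe: St. Luke's 17/29 = 58.6%, Providence 9/13 = 69.2% → Providence
Overall: St. Luke's 44/238 = 18.5%, Providence 43/161 = 26.7% → Providence
Providence wins overall and in every case group — no reversal.

Yes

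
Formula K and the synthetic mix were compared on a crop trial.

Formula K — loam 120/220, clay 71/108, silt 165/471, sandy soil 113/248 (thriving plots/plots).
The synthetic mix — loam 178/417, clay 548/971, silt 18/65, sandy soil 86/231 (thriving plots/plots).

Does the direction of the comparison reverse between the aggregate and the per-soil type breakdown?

Loam: Formula K 120/220 = 54.5%, the synthetic mix 178/417 = 42.7% → Formula K
Clay: Formula K 71/108 = 65.7%, the synthetic mix 548/971 = 56.4% → Formula K
Silt: Formula K 165/471 = 35.0%, the synthetic mix 18/65 = 27.7% → Formula K
Sandy soil: Formula K 113/248 = 45.6%, the synthetic mix 86/231 = 37.2% → Formula K
Overall: Formula K 469/1047 = 44.8%, the synthetic mix 830/1684 = 49.3% → the synthetic mix
Formula K wins each soil group but the synthetic mix wins overall — the comparison reverses. Formula K's plots skew toward silt, which has a lower base rate.

Yes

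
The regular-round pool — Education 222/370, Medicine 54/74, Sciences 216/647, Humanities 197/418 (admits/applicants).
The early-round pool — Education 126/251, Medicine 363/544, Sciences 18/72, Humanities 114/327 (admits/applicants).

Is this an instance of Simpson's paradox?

Yes

Education: the regular-round pool 222/370 = 60.0%, the early-round pool 126/251 = 50.2% → the regular-round pool
Medicine: the regular-round pool 54/74 = 73.0%, the early-round pool 363/544 = 66.7% → the regular-round pool
Sciences: the regular-round pool 216/647 = 33.4%, the early-round pool 18/72 = 25.0% → the regular-round pool
Humanities: the regular-round pool 197/418 = 47.1%, the early-round pool 114/327 = 34.9% → the regular-round pool
Overall: the regular-round pool 689/1509 = 45.7%, the early-round pool 621/1194 = 52.0% → the early-round pool
The regular-round pool wins each department group but the early-round pool wins overall — the comparison reverses. The regular-round pool's applicants skew toward Sciences, which has a lower base rate.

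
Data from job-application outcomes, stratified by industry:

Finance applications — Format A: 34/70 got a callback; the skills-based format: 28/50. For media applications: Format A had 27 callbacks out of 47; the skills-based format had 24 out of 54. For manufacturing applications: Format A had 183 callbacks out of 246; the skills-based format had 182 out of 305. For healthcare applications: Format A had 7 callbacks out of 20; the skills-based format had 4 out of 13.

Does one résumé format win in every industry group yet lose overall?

No

Finance: Format A 34/70 = 48.6%, the skills-based format 28/50 = 56.0% → the skills-based format
Media: Format A 27/47 = 57.4%, the skills-based format 24/54 = 44.4% → Format A
Manufacturing: Format A 183/246 = 74.4%, the skills-based format 182/305 = 59.7% → Format A
Healthcare: Format A 7/20 = 35.0%, the skills-based format 4/13 = 30.8% → Format A
Overall: Format A 251/383 = 65.5%, the skills-based format 238/422 = 56.4% → Format A
Neither sweeps: Format A wins 3 of 4 groups, the skills-based format wins 1. Format A wins overall but not every group — no Simpson reversal.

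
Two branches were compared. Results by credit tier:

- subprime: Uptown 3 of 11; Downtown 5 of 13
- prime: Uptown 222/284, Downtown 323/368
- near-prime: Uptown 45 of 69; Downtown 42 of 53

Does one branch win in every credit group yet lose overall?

Subprime: Uptown 3/11 = 27.3%, Downtown 5/13 = 38.5% → Downtown
Prime: Uptown 222/284 = 78.2%, Downtown 323/368 = 87.8% → Downtown
Near-prime: Uptown 45/69 = 65.2%, Downtown 42/53 = 79.2% → Downtown
Overall: Uptown 270/364 = 74.2%, Downtown 370/434 = 85.3% → Downtown
Downtown wins overall and in every credit group — no reversal.

No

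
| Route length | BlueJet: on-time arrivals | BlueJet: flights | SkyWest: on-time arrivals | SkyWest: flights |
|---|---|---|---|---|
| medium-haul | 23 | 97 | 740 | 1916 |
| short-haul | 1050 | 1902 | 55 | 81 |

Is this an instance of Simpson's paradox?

Medium-haul: BlueJet 23/97 = 23.7%, SkyWest 740/1916 = 38.6% → SkyWest
Short-haul: BlueJet 1050/1902 = 55.2%, SkyWest 55/81 = 67.9% → SkyWest
Overall: BlueJet 1073/1999 = 53.7%, SkyWest 795/1997 = 39.8% → BlueJet
SkyWest wins each route group but BlueJet wins overall — the comparison reverses. SkyWest's flights skew toward medium-haul, which has a lower base rate.

Yes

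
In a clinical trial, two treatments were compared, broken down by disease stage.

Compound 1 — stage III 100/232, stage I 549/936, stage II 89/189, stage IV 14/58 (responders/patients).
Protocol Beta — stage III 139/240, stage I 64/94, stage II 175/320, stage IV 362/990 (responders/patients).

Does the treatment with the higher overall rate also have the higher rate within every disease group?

Stage III: Compound 1 100/232 = 43.1%, Protocol Beta 139/240 = 57.9% → Protocol Beta
Stage I: Compound 1 549/936 = 58.7%, Protocol Beta 64/94 = 68.1% → Protocol Beta
Stage II: Compound 1 89/189 = 47.1%, Protocol Beta 175/320 = 54.7% → Protocol Beta
Stage IV: Compound 1 14/58 = 24.1%, Protocol Beta 362/990 = 36.6% → Protocol Beta
Overall: Compound 1 752/1415 = 53.1%, Protocol Beta 740/1644 = 45.0% → Compound 1
Protocol Beta wins each disease group but Compound 1 wins overall — the comparison reverses. Protocol Beta's patients skew toward stage IV, which has a lower base rate.

No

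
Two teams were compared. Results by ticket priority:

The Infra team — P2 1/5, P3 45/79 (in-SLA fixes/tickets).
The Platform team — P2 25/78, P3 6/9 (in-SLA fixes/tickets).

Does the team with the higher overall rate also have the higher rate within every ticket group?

P2: the Infra team 1/5 = 20.0%, the Platform team 25/78 = 32.1% → the Platform team
P3: the Infra team 45/79 = 57.0%, the Platform team 6/9 = 66.7% → the Platform team
Overall: the Infra team 46/84 = 54.8%, the Platform team 31/87 = 35.6% → the Infra team
The Platform team wins each ticket group but the Infra team wins overall — the comparison reverses. The Platform team's tickets skew toward P2, which has a lower base rate.

No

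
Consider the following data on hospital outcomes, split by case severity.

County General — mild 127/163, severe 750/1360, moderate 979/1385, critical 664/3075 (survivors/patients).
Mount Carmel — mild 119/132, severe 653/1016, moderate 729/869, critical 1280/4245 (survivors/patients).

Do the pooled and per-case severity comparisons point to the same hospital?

Yes

Mild: County General 127/163 = 77.9%, Mount Carmel 119/132 = 90.2% → Mount Carmel
Severe: County General 750/1360 = 55.1%, Mount Carmel 653/1016 = 64.3% → Mount Carmel
Moderate: County General 979/1385 = 70.7%, Mount Carmel 729/869 = 83.9% → Mount Carmel
Critical: County General 664/3075 = 21.6%, Mount Carmel 1280/4245 = 30.2% → Mount Carmel
Overall: County General 2520/5983 = 42.1%, Mount Carmel 2781/6262 = 44.4% → Mount Carmel
Mount Carmel wins overall and in every case group — no reversal.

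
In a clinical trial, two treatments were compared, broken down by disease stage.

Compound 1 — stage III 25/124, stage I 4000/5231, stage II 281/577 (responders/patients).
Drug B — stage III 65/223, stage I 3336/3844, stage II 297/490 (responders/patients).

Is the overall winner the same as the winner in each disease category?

Stage III: Compound 1 25/124 = 20.2%, Drug B 65/223 = 29.1% → Drug B
Stage I: Compound 1 4000/5231 = 76.5%, Drug B 3336/3844 = 86.8% → Drug B
Stage II: Compound 1 281/577 = 48.7%, Drug B 297/490 = 60.6% → Drug B
Overall: Compound 1 4306/5932 = 72.6%, Drug B 3698/4557 = 81.1% → Drug B
Drug B wins overall and in every disease group — no reversal.

Yes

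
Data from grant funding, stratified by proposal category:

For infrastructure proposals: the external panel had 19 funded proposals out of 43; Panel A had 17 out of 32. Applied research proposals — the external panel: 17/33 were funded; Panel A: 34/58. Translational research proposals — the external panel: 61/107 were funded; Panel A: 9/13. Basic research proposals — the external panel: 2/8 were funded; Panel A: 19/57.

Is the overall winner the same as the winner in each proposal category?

No

Infrastructure: the external panel 19/43 = 44.2%, Panel A 17/32 = 53.1% → Panel A
Applied research: the external panel 17/33 = 51.5%, Panel A 34/58 = 58.6% → Panel A
Translational research: the external panel 61/107 = 57.0%, Panel A 9/13 = 69.2% → Panel A
Basic research: the external panel 2/8 = 25.0%, Panel A 19/57 = 33.3% → Panel A
Overall: the external panel 99/191 = 51.8%, Panel A 79/160 = 49.4% → the external panel
Panel A wins each proposal group but the external panel wins overall — the comparison reverses. Panel A's proposals skew toward basic research, which has a lower base rate.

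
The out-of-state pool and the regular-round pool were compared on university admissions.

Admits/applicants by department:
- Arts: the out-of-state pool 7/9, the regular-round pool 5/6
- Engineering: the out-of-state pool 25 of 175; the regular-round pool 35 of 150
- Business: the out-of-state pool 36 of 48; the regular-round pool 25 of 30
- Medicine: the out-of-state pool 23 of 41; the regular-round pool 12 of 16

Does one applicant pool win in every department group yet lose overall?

No

Arts: the out-of-state pool 7/9 = 77.8%, the regular-round pool 5/6 = 83.3% → the regular-round pool
Engineering: the out-of-state pool 25/175 = 14.3%, the regular-round pool 35/150 = 23.3% → the regular-round pool
Business: the out-of-state pool 36/48 = 75.0%, the regular-round pool 25/30 = 83.3% → the regular-round pool
Medicine: the out-of-state pool 23/41 = 56.1%, the regular-round pool 12/16 = 75.0% → the regular-round pool
Overall: the out-of-state pool 91/273 = 33.3%, the regular-round pool 77/202 = 38.1% → the regular-round pool
The regular-round pool wins overall and in every department group — no reversal.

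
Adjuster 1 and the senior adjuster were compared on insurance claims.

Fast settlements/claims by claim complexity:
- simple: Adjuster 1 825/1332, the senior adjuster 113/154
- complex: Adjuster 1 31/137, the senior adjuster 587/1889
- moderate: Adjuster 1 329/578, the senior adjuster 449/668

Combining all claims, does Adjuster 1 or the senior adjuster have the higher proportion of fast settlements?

Simple: Adjuster 1 825/1332 = 61.9%, the senior adjuster 113/154 = 73.4% → the senior adjuster
Complex: Adjuster 1 31/137 = 22.6%, the senior adjuster 587/1889 = 31.1% → the senior adjuster
Moderate: Adjuster 1 329/578 = 56.9%, the senior adjuster 449/668 = 67.2% → the senior adjuster
Overall: Adjuster 1 1185/2047 = 57.9%, the senior adjuster 1149/2711 = 42.4% → Adjuster 1
(The senior adjuster wins every claim group but Adjuster 1 wins overall — the senior adjuster's claims skew toward the low-rate complex group.)

Adjuster 1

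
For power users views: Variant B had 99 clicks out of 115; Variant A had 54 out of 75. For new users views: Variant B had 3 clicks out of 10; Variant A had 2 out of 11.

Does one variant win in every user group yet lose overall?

Power users: Variant B 99/115 = 86.1%, Variant A 54/75 = 72.0% → Variant B
New users: Variant B 3/10 = 30.0%, Variant A 2/11 = 18.2% → Variant B
Overall: Variant B 102/125 = 81.6%, Variant A 56/86 = 65.1% → Variant B
Variant B wins overall and in every user group — no reversal.

No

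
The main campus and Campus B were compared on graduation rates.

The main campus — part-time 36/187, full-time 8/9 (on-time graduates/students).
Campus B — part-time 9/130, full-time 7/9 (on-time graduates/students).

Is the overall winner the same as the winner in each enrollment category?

Yes

Part-time: the main campus 36/187 = 19.3%, Campus B 9/130 = 6.9% → the main campus
Full-time: the main campus 8/9 = 88.9%, Campus B 7/9 = 77.8% → the main campus
Overall: the main campus 44/196 = 22.4%, Campus B 16/139 = 11.5% → the main campus
The main campus wins overall and in every enrollment group — no reversal.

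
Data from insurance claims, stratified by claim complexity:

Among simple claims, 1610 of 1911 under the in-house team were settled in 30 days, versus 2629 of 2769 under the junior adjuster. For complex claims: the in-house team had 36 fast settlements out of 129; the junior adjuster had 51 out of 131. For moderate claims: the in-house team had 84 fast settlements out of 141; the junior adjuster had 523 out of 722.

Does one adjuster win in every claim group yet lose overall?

No

Simple: the in-house team 1610/1911 = 84.2%, the junior adjuster 2629/2769 = 94.9% → the junior adjuster
Complex: the in-house team 36/129 = 27.9%, the junior adjuster 51/131 = 38.9% → the junior adjuster
Moderate: the in-house team 84/141 = 59.6%, the junior adjuster 523/722 = 72.4% → the junior adjuster
Overall: the in-house team 1730/2181 = 79.3%, the junior adjuster 3203/3622 = 88.4% → the junior adjuster
The junior adjuster wins overall and in every claim group — no reversal.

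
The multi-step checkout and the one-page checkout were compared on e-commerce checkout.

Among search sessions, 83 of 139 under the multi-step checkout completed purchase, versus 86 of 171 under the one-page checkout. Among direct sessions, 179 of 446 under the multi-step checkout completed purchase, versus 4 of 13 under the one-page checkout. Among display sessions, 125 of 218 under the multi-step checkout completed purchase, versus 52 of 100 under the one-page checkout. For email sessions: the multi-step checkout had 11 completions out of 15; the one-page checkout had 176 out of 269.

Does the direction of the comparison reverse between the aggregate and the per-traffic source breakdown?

Search: the multi-step checkout 83/139 = 59.7%, the one-page checkout 86/171 = 50.3% → the multi-step checkout
Direct: the multi-step checkout 179/446 = 40.1%, the one-page checkout 4/13 = 30.8% → the multi-step checkout
Display: the multi-step checkout 125/218 = 57.3%, the one-page checkout 52/100 = 52.0% → the multi-step checkout
Email: the multi-step checkout 11/15 = 73.3%, the one-page checkout 176/269 = 65.4% → the multi-step checkout
Overall: the multi-step checkout 398/818 = 48.7%, the one-page checkout 318/553 = 57.5% → the one-page checkout
The multi-step checkout wins each traffic group but the one-page checkout wins overall — the comparison reverses. The multi-step checkout's sessions skew toward direct, which has a lower base rate.

Yes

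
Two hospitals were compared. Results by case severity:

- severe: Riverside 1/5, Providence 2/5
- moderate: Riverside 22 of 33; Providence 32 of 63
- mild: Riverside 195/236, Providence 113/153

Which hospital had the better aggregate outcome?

Riverside

Severe: Riverside 1/5 = 20.0%, Providence 2/5 = 40.0% → Providence
Moderate: Riverside 22/33 = 66.7%, Providence 32/63 = 50.8% → Riverside
Mild: Riverside 195/236 = 82.6%, Providence 113/153 = 73.9% → Riverside
Overall: Riverside 218/274 = 79.6%, Providence 147/221 = 66.5% → Riverside
(Neither sweeps every case group, but Riverside has the higher pooled rate.)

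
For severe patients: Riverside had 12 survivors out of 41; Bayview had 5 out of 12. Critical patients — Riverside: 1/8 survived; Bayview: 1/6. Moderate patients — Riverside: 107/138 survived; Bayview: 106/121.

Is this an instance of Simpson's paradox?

Severe: Riverside 12/41 = 29.3%, Bayview 5/12 = 41.7% → Bayview
Critical: Riverside 1/8 = 12.5%, Bayview 1/6 = 16.7% → Bayview
Moderate: Riverside 107/138 = 77.5%, Bayview 106/121 = 87.6% → Bayview
Overall: Riverside 120/187 = 64.2%, Bayview 112/139 = 80.6% → Bayview
Bayview wins overall and in every case group — no reversal.

No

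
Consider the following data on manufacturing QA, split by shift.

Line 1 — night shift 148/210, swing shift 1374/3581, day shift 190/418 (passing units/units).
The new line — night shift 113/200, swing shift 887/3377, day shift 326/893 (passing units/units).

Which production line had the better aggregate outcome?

Line 1

Night shift: Line 1 148/210 = 70.5%, the new line 113/200 = 56.5% → Line 1
Swing shift: Line 1 1374/3581 = 38.4%, the new line 887/3377 = 26.3% → Line 1
Day shift: Line 1 190/418 = 45.5%, the new line 326/893 = 36.5% → Line 1
Overall: Line 1 1712/4209 = 40.7%, the new line 1326/4470 = 29.7% → Line 1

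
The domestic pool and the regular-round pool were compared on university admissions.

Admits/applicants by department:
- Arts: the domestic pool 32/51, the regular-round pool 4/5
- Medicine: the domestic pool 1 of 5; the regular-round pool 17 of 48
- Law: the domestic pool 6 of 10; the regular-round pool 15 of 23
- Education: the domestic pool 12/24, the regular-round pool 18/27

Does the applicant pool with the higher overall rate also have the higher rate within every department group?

Arts: the domestic pool 32/51 = 62.7%, the regular-round pool 4/5 = 80.0% → the regular-round pool
Medicine: the domestic pool 1/5 = 20.0%, the regular-round pool 17/48 = 35.4% → the regular-round pool
Law: the domestic pool 6/10 = 60.0%, the regular-round pool 15/23 = 65.2% → the regular-round pool
Education: the domestic pool 12/24 = 50.0%, the regular-round pool 18/27 = 66.7% → the regular-round pool
Overall: the domestic pool 51/90 = 56.7%, the regular-round pool 54/103 = 52.4% → the domestic pool
The regular-round pool wins each department group but the domestic pool wins overall — the comparison reverses. The regular-round pool's applicants skew toward Medicine, which has a lower base rate.

No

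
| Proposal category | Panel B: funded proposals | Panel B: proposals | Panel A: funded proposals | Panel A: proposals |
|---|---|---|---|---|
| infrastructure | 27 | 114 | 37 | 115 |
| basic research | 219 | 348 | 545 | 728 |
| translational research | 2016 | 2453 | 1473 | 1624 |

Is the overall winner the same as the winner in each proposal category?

Infrastructure: Panel B 27/114 = 23.7%, Panel A 37/115 = 32.2% → Panel A
Basic research: Panel B 219/348 = 62.9%, Panel A 545/728 = 74.9% → Panel A
Translational research: Panel B 2016/2453 = 82.2%, Panel A 1473/1624 = 90.7% → Panel A
Overall: Panel B 2262/2915 = 77.6%, Panel A 2055/2467 = 83.3% → Panel A
Panel A wins overall and in every proposal group — no reversal.

Yes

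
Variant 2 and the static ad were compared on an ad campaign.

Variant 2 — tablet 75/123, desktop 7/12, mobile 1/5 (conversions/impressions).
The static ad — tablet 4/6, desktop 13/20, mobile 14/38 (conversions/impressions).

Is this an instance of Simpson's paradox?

Tablet: Variant 2 75/123 = 61.0%, the static ad 4/6 = 66.7% → the static ad
Desktop: Variant 2 7/12 = 58.3%, the static ad 13/20 = 65.0% → the static ad
Mobile: Variant 2 1/5 = 20.0%, the static ad 14/38 = 36.8% → the static ad
Overall: Variant 2 83/140 = 59.3%, the static ad 31/64 = 48.4% → Variant 2
The static ad wins each device group but Variant 2 wins overall — the comparison reverses. The static ad's impressions skew toward mobile, which has a lower base rate.

Yes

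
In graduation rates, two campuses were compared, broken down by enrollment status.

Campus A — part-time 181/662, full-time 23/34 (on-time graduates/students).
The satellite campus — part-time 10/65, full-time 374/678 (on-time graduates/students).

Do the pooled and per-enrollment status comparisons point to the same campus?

No

Part-time: Campus A 181/662 = 27.3%, the satellite campus 10/65 = 15.4% → Campus A
Full-time: Campus A 23/34 = 67.6%, the satellite campus 374/678 = 55.2% → Campus A
Overall: Campus A 204/696 = 29.3%, the satellite campus 384/743 = 51.7% → the satellite campus
Campus A wins each enrollment group but the satellite campus wins overall — the comparison reverses. Campus A's students skew toward part-time, which has a lower base rate.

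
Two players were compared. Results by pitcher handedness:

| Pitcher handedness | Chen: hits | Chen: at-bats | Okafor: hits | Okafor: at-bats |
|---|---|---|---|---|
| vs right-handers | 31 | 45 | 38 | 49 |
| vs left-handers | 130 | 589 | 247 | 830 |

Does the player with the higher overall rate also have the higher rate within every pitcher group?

Yes

Vs right-handers: Chen 31/45 = 68.9%, Okafor 38/49 = 77.6% → Okafor
Vs left-handers: Chen 130/589 = 22.1%, Okafor 247/830 = 29.8% → Okafor
Overall: Chen 161/634 = 25.4%, Okafor 285/879 = 32.4% → Okafor
Okafor wins overall and in every pitcher group — no reversal.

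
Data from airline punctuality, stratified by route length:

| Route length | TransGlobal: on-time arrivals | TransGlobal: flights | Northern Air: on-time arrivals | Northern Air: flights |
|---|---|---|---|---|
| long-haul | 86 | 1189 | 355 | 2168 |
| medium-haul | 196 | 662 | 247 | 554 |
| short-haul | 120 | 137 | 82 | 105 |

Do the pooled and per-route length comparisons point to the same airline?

Long-haul: TransGlobal 86/1189 = 7.2%, Northern Air 355/2168 = 16.4% → Northern Air
Medium-haul: TransGlobal 196/662 = 29.6%, Northern Air 247/554 = 44.6% → Northern Air
Short-haul: TransGlobal 120/137 = 87.6%, Northern Air 82/105 = 78.1% → TransGlobal
Overall: TransGlobal 402/1988 = 20.2%, Northern Air 684/2827 = 24.2% → Northern Air
Neither sweeps: TransGlobal wins 1 of 3 groups, Northern Air wins 2. Northern Air wins overall but not every group — no Simpson reversal.

No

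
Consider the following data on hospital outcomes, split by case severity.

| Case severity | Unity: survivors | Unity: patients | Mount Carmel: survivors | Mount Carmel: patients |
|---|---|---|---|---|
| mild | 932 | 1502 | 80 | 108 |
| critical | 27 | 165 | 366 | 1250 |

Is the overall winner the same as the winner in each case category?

Mild: Unity 932/1502 = 62.1%, Mount Carmel 80/108 = 74.1% → Mount Carmel
Critical: Unity 27/165 = 16.4%, Mount Carmel 366/1250 = 29.3% → Mount Carmel
Overall: Unity 959/1667 = 57.5%, Mount Carmel 446/1358 = 32.8% → Unity
Mount Carmel wins each case group but Unity wins overall — the comparison reverses. Mount Carmel's patients skew toward critical, which has a lower base rate.

No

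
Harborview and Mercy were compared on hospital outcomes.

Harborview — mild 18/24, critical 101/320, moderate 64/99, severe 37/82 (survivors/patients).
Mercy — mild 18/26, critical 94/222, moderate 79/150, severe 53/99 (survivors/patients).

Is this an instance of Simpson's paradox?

No

Mild: Harborview 18/24 = 75.0%, Mercy 18/26 = 69.2% → Harborview
Critical: Harborview 101/320 = 31.6%, Mercy 94/222 = 42.3% → Mercy
Moderate: Harborview 64/99 = 64.6%, Mercy 79/150 = 52.7% → Harborview
Severe: Harborview 37/82 = 45.1%, Mercy 53/99 = 53.5% → Mercy
Overall: Harborview 220/525 = 41.9%, Mercy 244/497 = 49.1% → Mercy
Neither sweeps: Harborview wins 2 of 4 groups, Mercy wins 2. Mercy wins overall but not every group — no Simpson reversal.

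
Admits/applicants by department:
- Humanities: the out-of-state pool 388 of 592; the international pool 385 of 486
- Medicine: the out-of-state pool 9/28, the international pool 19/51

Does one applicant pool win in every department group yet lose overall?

Humanities: the out-of-state pool 388/592 = 65.5%, the international pool 385/486 = 79.2% → the international pool
Medicine: the out-of-state pool 9/28 = 32.1%, the international pool 19/51 = 37.3% → the international pool
Overall: the out-of-state pool 397/620 = 64.0%, the international pool 404/537 = 75.2% → the international pool
The international pool wins overall and in every department group — no reversal.

No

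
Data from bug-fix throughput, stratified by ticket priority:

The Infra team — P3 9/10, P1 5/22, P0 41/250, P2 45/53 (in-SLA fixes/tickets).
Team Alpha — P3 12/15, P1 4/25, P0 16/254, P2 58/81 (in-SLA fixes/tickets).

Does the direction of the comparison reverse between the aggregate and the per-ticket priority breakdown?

P3: the Infra team 9/10 = 90.0%, Team Alpha 12/15 = 80.0% → the Infra team
P1: the Infra team 5/22 = 22.7%, Team Alpha 4/25 = 16.0% → the Infra team
P0: the Infra team 41/250 = 16.4%, Team Alpha 16/254 = 6.3% → the Infra team
P2: the Infra team 45/53 = 84.9%, Team Alpha 58/81 = 71.6% → the Infra team
Overall: the Infra team 100/335 = 29.9%, Team Alpha 90/375 = 24.0% → the Infra team
The Infra team wins overall and in every ticket group — no reversal.

No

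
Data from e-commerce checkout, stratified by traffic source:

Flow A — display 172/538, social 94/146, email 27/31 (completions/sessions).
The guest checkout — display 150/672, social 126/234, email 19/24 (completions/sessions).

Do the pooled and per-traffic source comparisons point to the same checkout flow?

Yes

Display: Flow A 172/538 = 32.0%, the guest checkout 150/672 = 22.3% → Flow A
Social: Flow A 94/146 = 64.4%, the guest checkout 126/234 = 53.8% → Flow A
Email: Flow A 27/31 = 87.1%, the guest checkout 19/24 = 79.2% → Flow A
Overall: Flow A 293/715 = 41.0%, the guest checkout 295/930 = 31.7% → Flow A
Flow A wins overall and in every traffic group — no reversal.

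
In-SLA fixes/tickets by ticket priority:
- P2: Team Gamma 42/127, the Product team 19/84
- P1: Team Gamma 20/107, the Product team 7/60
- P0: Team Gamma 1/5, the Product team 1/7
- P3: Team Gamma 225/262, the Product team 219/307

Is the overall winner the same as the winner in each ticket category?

P2: Team Gamma 42/127 = 33.1%, the Product team 19/84 = 22.6% → Team Gamma
P1: Team Gamma 20/107 = 18.7%, the Product team 7/60 = 11.7% → Team Gamma
P0: Team Gamma 1/5 = 20.0%, the Product team 1/7 = 14.3% → Team Gamma
P3: Team Gamma 225/262 = 85.9%, the Product team 219/307 = 71.3% → Team Gamma
Overall: Team Gamma 288/501 = 57.5%, the Product team 246/458 = 53.7% → Team Gamma
Team Gamma wins overall and in every ticket group — no reversal.

Yes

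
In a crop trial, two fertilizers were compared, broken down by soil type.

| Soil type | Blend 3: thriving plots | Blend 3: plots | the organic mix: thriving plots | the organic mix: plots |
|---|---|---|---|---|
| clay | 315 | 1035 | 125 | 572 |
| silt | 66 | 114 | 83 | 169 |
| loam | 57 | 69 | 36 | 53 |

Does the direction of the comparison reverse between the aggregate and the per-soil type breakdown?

No

Clay: Blend 3 315/1035 = 30.4%, the organic mix 125/572 = 21.9% → Blend 3
Silt: Blend 3 66/114 = 57.9%, the organic mix 83/169 = 49.1% → Blend 3
Loam: Blend 3 57/69 = 82.6%, the organic mix 36/53 = 67.9% → Blend 3
Overall: Blend 3 438/1218 = 36.0%, the organic mix 244/794 = 30.7% → Blend 3
Blend 3 wins overall and in every soil group — no reversal.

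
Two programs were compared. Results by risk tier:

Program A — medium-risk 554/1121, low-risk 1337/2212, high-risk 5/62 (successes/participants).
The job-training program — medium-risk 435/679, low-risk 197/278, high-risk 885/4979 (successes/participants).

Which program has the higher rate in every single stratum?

the job-training program

Medium-risk: Program A 554/1121 = 49.4%, the job-training program 435/679 = 64.1% → the job-training program
Low-risk: Program A 1337/2212 = 60.4%, the job-training program 197/278 = 70.9% → the job-training program
High-risk: Program A 5/62 = 8.1%, the job-training program 885/4979 = 17.8% → the job-training program
The job-training program has the higher rate in all 3 groups.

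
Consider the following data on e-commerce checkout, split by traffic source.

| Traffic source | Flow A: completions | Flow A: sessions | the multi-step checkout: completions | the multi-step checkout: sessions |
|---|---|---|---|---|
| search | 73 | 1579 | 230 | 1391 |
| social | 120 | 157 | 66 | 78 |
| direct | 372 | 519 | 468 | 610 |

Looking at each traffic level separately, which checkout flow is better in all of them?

Search: Flow A 73/1579 = 4.6%, the multi-step checkout 230/1391 = 16.5% → the multi-step checkout
Social: Flow A 120/157 = 76.4%, the multi-step checkout 66/78 = 84.6% → the multi-step checkout
Direct: Flow A 372/519 = 71.7%, the multi-step checkout 468/610 = 76.7% → the multi-step checkout
The multi-step checkout has the higher rate in all 3 groups.

the multi-step checkout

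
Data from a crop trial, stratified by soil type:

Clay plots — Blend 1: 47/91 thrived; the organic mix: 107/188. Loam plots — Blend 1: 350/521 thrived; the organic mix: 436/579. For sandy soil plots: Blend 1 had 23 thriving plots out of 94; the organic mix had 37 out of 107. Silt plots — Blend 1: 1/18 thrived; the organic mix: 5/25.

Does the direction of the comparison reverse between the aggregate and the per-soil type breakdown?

No

Clay: Blend 1 47/91 = 51.6%, the organic mix 107/188 = 56.9% → the organic mix
Loam: Blend 1 350/521 = 67.2%, the organic mix 436/579 = 75.3% → the organic mix
Sandy soil: Blend 1 23/94 = 24.5%, the organic mix 37/107 = 34.6% → the organic mix
Silt: Blend 1 1/18 = 5.6%, the organic mix 5/25 = 20.0% → the organic mix
Overall: Blend 1 421/724 = 58.1%, the organic mix 585/899 = 65.1% → the organic mix
The organic mix wins overall and in every soil group — no reversal.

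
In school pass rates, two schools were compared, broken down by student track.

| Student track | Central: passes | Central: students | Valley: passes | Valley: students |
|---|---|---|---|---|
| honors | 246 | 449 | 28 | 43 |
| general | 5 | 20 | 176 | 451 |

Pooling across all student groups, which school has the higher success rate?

Honors: Central 246/449 = 54.8%, Valley 28/43 = 65.1% → Valley
General: Central 5/20 = 25.0%, Valley 176/451 = 39.0% → Valley
Overall: Central 251/469 = 53.5%, Valley 204/494 = 41.3% → Central
(Valley wins every student group but Central wins overall — Valley's students skew toward the low-rate general group.)

Central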